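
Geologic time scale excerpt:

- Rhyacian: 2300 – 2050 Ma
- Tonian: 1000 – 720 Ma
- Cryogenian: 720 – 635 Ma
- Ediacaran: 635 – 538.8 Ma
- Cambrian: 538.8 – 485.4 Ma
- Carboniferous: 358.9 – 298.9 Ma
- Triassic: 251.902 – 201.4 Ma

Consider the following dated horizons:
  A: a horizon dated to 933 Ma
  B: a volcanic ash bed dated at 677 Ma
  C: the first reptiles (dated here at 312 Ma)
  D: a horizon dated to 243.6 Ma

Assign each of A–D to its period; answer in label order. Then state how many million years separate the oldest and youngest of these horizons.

A — Tonian; B — Cryogenian; C — Carboniferous; D — Triassic; span 689.4 million years

A: 933 Ma lies in 1000–720 Ma, so Tonian.
B: 677 Ma lies in 720–635 Ma, so Cryogenian.
C: 312 Ma lies in 358.9–298.9 Ma, so Carboniferous.
D: 243.6 Ma lies in 251.902–201.4 Ma, so Triassic.
Oldest = 933 Ma, youngest = 243.6 Ma → span 689.4 Myr.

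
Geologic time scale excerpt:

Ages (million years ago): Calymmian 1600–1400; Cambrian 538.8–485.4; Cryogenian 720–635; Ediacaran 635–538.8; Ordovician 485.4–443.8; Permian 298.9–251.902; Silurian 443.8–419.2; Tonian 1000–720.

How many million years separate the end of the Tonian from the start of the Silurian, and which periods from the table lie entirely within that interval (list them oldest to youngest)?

The Tonian closes at 720 Ma and the Silurian opens at 443.8 Ma, so the interval is 720 − 443.8 = 276.2 Myr.
A period fits inside if it starts at or after 720 Ma and ends at or before 443.8 Ma; oldest first that gives Cryogenian, Ediacaran, Cambrian, Ordovician.

276.2 million years; Cryogenian, Ediacaran, Cambrian, Ordovician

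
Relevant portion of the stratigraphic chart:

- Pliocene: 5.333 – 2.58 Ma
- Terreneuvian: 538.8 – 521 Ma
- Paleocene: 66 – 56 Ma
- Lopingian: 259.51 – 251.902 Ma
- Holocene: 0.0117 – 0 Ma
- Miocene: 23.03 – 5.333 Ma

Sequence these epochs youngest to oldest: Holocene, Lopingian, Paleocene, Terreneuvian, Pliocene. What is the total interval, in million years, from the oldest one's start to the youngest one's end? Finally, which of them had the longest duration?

From the excerpt: Holocene 0.0117–0; Lopingian 259.51–251.902; Paleocene 66–56; Terreneuvian 538.8–521; Pliocene 5.333–2.58 (Ma).
Larger Ma is earlier, so the oldest is Terreneuvian and the youngest is Holocene; youngest to oldest: Holocene, Pliocene, Paleocene, Lopingian, Terreneuvian.
Oldest start 538.8 minus youngest end 0 gives 538.8 Myr overall.
Individual lengths (start − end): Lopingian 7.608; Paleocene 10; Holocene 0.0117; Terreneuvian 17.8; Pliocene 2.753. The largest is Terreneuvian at 17.8 Myr.

Holocene, Pliocene, Paleocene, Lopingian, Terreneuvian; total span 538.8 Myr; longest is Terreneuvian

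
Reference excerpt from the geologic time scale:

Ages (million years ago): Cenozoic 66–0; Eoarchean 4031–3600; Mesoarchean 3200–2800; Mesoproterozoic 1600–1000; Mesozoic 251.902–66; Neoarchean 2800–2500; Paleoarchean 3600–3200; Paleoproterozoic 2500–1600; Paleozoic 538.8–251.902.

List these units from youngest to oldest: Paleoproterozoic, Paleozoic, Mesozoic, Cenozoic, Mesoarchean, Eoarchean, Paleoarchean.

Cenozoic, then Mesozoic, then Paleozoic, then Paleoproterozoic, then Mesoarchean, then Paleoarchean, then Eoarchean

Sorting by start age (ascending Ma, since larger Ma = older): Cenozoic began 66, Mesozoic began 251.902, Paleozoic began 538.8, Paleoproterozoic began 2500, Mesoarchean began 3200, Paleoarchean began 3600, Eoarchean began 4031.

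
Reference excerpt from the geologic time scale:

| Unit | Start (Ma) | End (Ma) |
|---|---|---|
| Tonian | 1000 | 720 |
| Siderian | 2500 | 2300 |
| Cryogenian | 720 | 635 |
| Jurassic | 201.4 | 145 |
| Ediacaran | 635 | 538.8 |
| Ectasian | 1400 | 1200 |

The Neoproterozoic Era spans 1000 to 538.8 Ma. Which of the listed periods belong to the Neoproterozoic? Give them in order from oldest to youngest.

Periods with both bounds inside 1000–538.8 Ma: Tonian (1000–720), Cryogenian (720–635), Ediacaran (635–538.8).

Tonian, Cryogenian, Ediacaran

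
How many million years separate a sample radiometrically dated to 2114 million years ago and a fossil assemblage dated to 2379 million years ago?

2379 − 2114 = 265 million years.

265 million years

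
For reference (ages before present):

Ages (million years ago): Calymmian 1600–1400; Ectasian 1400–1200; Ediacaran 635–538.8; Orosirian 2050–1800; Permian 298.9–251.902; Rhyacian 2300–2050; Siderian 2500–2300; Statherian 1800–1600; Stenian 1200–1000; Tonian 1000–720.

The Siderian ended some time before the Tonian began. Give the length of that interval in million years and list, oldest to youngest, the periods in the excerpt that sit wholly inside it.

The Siderian closes at 2300 Ma and the Tonian opens at 1000 Ma, so the interval is 2300 − 1000 = 1300 Myr.
A period fits inside if it starts at or after 2300 Ma and ends at or before 1000 Ma; oldest first that gives Rhyacian, Orosirian, Statherian, Calymmian, Ectasian, Stenian.

1300 million years; Rhyacian, Orosirian, Statherian, Calymmian, Ectasian, Stenian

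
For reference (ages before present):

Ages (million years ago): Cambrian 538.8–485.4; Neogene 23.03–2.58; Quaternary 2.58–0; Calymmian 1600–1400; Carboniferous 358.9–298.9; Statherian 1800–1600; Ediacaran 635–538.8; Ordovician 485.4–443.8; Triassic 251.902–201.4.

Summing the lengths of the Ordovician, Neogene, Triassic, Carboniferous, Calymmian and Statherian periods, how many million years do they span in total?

Each duration: Ordovician = 41.6; Neogene = 20.45; Triassic = 50.502; Carboniferous = 60; Calymmian = 200; Statherian = 200.
Sum: 41.6 + 20.45 + 50.502 + 60 + 200 + 200 = 572.552 Myr.

572.552 million years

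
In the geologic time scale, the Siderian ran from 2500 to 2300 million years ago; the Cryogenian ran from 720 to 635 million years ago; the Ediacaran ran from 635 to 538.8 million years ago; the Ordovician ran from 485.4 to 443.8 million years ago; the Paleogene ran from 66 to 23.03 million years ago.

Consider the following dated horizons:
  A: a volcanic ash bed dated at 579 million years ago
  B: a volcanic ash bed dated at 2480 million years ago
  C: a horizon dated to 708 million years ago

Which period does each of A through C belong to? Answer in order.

A — Ediacaran; B — Siderian; C — Cryogenian

A: 579 Ma lies in 635–538.8 Ma, so Ediacaran.
B: 2480 Ma lies in 2500–2300 Ma, so Siderian.
C: 708 Ma lies in 720–635 Ma, so Cryogenian.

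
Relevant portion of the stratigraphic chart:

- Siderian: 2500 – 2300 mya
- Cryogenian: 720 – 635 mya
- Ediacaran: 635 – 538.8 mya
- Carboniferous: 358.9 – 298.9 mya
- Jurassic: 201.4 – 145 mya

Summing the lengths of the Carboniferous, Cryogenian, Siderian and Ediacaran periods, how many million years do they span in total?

441.2 million years

Each duration: Carboniferous = 60; Cryogenian = 85; Siderian = 200; Ediacaran = 96.2.
Sum: 60 + 85 + 200 + 96.2 = 441.2 Myr.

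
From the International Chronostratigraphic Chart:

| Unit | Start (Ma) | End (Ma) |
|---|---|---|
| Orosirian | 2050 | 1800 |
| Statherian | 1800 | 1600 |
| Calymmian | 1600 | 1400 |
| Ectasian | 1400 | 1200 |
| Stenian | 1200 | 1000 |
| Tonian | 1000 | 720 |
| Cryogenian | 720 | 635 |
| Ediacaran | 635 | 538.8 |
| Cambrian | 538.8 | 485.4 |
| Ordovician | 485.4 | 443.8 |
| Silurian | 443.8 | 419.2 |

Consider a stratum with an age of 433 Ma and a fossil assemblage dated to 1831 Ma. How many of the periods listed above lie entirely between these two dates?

The older date is 1831 Ma and the younger is 433 Ma.
Periods with start < 1831 and end > 433 Ma: Statherian (1800–1600), Calymmian (1600–1400), Ectasian (1400–1200), Stenian (1200–1000), Tonian (1000–720), Cryogenian (720–635), Ediacaran (635–538.8), Cambrian (538.8–485.4), Ordovician (485.4–443.8).
That is 9 complete periods.

9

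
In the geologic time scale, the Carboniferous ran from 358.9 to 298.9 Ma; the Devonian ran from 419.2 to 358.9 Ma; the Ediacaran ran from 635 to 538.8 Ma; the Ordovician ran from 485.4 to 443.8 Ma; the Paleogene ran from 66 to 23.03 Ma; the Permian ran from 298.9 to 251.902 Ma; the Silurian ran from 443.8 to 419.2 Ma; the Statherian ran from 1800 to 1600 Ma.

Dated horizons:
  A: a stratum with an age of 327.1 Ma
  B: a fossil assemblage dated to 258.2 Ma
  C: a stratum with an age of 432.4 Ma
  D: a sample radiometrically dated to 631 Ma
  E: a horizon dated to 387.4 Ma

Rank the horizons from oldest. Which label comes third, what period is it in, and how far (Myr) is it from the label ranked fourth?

E, in the Devonian; 60.3 million years to A

Sorted oldest-first by Ma: D (631), C (432.4), E (387.4), A (327.1), B (258.2).
The third oldest is E at 387.4 Ma, which lies in 419.2–358.9 Ma: the Devonian.
The fourth oldest is A at 327.1 Ma; separation = |387.4 − 327.1| = 60.3 Myr.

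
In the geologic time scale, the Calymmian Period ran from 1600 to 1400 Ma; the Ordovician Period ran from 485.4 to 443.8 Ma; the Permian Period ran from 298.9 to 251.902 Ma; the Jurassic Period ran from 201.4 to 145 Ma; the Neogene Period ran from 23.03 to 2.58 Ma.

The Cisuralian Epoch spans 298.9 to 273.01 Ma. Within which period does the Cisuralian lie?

The Cisuralian (298.9–273.01 Ma) lies entirely within 298.9–251.902 Ma, the Permian Period.

Permian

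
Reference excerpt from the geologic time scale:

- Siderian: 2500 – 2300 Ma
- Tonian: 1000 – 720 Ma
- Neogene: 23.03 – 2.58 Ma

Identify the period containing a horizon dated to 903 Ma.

903 Ma lies between 1000 and 720 Ma, so it falls in the Tonian.

Tonian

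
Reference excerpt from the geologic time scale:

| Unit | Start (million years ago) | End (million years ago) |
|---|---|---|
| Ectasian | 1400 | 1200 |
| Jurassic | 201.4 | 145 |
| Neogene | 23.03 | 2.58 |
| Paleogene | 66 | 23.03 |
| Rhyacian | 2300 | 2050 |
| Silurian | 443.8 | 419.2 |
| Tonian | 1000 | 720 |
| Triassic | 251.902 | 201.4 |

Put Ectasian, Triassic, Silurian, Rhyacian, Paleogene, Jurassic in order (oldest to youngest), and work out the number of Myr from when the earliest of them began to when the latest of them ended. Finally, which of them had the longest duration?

Rhyacian, Ectasian, Silurian, Triassic, Jurassic, Paleogene; total span 2276.97 Myr; longest is Rhyacian

From the excerpt: Ectasian 1400–1200; Triassic 251.902–201.4; Silurian 443.8–419.2; Rhyacian 2300–2050; Paleogene 66–23.03; Jurassic 201.4–145 (Ma).
Larger Ma is earlier, so the oldest is Rhyacian and the youngest is Paleogene; oldest to youngest: Rhyacian, Ectasian, Silurian, Triassic, Jurassic, Paleogene.
Oldest start 2300 minus youngest end 23.03 gives 2276.97 Myr overall.
Individual lengths (start − end): Silurian 24.6; Jurassic 56.4; Ectasian 200; Rhyacian 250; Paleogene 42.97; Triassic 50.502. The largest is Rhyacian at 250 Myr.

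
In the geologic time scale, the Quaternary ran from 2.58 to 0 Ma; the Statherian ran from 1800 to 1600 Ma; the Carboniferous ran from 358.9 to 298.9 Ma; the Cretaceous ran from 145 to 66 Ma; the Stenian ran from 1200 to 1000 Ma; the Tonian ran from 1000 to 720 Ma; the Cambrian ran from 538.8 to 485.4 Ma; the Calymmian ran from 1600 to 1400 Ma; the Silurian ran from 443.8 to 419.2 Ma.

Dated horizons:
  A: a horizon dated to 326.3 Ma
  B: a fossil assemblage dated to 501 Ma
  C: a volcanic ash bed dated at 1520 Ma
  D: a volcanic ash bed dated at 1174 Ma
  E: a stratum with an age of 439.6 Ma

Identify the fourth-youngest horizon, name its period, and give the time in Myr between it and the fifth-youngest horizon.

Sorted youngest-first by Ma: A (326.3), E (439.6), B (501), D (1174), C (1520).
The fourth youngest is D at 1174 Ma, which lies in 1200–1000 Ma: the Stenian.
The fifth youngest is C at 1520 Ma; separation = |1174 − 1520| = 346 Myr.

D, in the Stenian; 346 million years to C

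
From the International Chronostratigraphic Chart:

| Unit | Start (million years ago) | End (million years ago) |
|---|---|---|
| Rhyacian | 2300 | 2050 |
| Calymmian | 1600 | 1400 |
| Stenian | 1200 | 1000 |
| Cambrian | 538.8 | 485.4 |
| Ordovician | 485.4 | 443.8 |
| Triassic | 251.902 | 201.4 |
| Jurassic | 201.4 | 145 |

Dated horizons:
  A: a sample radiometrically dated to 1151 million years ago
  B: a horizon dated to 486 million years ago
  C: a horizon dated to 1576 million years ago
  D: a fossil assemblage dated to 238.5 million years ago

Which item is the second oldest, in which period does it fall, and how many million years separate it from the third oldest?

A, in the Stenian; 665 million years to B

Larger Ma means older, so oldest first: C 1576 > A 1151 > B 486 > D 238.5.
Counting 2 along gives A (1151 Ma); the excerpt puts that inside the Stenian, 1200–1000 Ma.
Next in line is B (486 Ma), and 1151 − 486 = 665 Myr.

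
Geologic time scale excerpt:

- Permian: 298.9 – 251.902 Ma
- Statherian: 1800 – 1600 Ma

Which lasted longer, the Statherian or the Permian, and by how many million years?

Statherian: 1800 − 1600 = 200 Myr.
Permian: 298.9 − 251.902 = 46.998 Myr.
Difference: 200 − 46.998 = 153.002 Myr, so the Statherian was longer.

Statherian, by 153.002 million years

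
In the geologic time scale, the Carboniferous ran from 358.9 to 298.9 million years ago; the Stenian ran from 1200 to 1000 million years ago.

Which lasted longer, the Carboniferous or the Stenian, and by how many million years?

Stenian, by 140 million years

Carboniferous: 358.9 − 298.9 = 60 Myr.
Stenian: 1200 − 1000 = 200 Myr.
Difference: 200 − 60 = 140 Myr, so the Stenian was longer.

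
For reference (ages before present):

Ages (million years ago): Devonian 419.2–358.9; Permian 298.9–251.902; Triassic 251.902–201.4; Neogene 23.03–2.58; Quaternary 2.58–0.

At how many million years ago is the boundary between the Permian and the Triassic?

The Permian ends and the Triassic begins at 251.902 million years ago.

251.902 million years ago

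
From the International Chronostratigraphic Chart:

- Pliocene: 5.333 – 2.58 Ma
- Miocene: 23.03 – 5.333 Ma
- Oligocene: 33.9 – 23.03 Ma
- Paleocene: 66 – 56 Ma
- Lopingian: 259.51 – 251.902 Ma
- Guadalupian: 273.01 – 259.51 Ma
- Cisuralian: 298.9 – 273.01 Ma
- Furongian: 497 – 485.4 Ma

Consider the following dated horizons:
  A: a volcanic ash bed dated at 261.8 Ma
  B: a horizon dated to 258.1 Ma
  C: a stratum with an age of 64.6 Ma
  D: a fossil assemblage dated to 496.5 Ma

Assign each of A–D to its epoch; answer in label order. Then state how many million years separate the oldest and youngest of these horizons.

Match each age against the start–end ranges in the excerpt: A = 261.8 Ma → Guadalupian (273.01–259.51); B = 258.1 Ma → Lopingian (259.51–251.902); C = 64.6 Ma → Paleocene (66–56); D = 496.5 Ma → Furongian (497–485.4).
The largest age is 496.5 Ma and the smallest is 64.6 Ma; their difference is 431.9 Myr.

A — Guadalupian; B — Lopingian; C — Paleocene; D — Furongian; span 431.9 million years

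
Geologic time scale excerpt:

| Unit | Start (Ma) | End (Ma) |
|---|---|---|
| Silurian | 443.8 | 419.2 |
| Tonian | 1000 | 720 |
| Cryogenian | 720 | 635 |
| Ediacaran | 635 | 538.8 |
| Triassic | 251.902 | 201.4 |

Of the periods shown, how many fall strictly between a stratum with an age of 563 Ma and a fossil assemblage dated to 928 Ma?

1

928 Ma sits inside the Tonian (1000–720) and 563 Ma inside the Ediacaran (635–538.8); neither of those is wholly between the two dates.
The listed periods lying completely between them are Cryogenian — 1 in all.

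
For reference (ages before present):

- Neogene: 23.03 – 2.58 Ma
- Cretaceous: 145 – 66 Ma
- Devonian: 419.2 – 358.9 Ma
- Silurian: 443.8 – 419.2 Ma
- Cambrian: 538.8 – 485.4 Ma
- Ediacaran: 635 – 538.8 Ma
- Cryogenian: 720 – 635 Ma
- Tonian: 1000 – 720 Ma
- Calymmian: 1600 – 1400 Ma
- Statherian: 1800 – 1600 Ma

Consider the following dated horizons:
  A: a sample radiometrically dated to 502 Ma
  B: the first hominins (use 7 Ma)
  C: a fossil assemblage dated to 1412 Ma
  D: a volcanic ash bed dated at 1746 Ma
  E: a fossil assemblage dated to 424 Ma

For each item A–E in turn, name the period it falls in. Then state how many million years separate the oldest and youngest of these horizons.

A — Cambrian; B — Neogene; C — Calymmian; D — Statherian; E — Silurian; span 1739 million years

A: 502 Ma lies in 538.8–485.4 Ma, so Cambrian.
B: 7 Ma lies in 23.03–2.58 Ma, so Neogene.
C: 1412 Ma lies in 1600–1400 Ma, so Calymmian.
D: 1746 Ma lies in 1800–1600 Ma, so Statherian.
E: 424 Ma lies in 443.8–419.2 Ma, so Silurian.
Oldest = 1746 Ma, youngest = 7 Ma → span 1739 Myr.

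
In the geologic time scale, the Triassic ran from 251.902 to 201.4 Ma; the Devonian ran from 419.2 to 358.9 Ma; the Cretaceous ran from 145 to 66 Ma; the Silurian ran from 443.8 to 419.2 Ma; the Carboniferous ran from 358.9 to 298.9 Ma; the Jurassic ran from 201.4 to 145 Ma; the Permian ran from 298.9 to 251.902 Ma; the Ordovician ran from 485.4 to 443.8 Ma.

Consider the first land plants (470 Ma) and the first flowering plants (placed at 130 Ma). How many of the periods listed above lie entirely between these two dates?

6

The older date is 470 Ma and the younger is 130 Ma.
Periods with start < 470 and end > 130 Ma: Silurian (443.8–419.2), Devonian (419.2–358.9), Carboniferous (358.9–298.9), Permian (298.9–251.902), Triassic (251.902–201.4), Jurassic (201.4–145).
That is 6 complete periods.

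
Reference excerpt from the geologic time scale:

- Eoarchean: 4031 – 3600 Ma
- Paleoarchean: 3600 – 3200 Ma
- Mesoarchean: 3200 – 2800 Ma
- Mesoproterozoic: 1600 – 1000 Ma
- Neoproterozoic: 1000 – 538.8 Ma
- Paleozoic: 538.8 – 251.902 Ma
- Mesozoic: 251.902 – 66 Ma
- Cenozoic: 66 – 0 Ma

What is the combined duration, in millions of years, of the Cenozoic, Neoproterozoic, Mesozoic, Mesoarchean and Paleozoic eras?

Duration is start − end for each: (66 − 0) + (1000 − 538.8) + (251.902 − 66) + (3200 − 2800) + (538.8 − 251.902).
That is 66 + 461.2 + 185.902 + 400 + 286.898, which totals 1400 million years.

1400 million years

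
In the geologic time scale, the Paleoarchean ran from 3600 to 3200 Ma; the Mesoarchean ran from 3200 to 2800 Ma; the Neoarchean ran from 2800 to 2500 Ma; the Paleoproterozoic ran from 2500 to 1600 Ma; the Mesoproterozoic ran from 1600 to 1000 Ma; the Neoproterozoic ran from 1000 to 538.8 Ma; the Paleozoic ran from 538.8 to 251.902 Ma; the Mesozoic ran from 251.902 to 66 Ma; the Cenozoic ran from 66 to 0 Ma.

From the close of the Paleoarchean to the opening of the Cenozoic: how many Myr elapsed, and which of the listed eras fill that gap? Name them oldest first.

End of Paleoarchean = 3200 Ma; start of Cenozoic = 66 Ma.
Gap = 3200 − 66 = 3134 Myr.
Eras wholly inside 3200–66 Ma: Mesoarchean (3200–2800), Neoarchean (2800–2500), Paleoproterozoic (2500–1600), Mesoproterozoic (1600–1000), Neoproterozoic (1000–538.8), Paleozoic (538.8–251.902), Mesozoic (251.902–66).

3134 million years; Mesoarchean, Neoarchean, Paleoproterozoic, Mesoproterozoic, Neoproterozoic, Paleozoic, Mesozoic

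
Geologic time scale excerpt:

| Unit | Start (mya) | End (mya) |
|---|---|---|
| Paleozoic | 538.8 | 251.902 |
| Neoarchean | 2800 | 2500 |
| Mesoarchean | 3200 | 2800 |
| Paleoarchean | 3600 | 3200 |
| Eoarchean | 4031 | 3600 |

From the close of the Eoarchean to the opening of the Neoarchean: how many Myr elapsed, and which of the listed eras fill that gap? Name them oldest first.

800 million years; Paleoarchean, Mesoarchean

End of Eoarchean = 3600 Ma; start of Neoarchean = 2800 Ma.
Gap = 3600 − 2800 = 800 Myr.
Eras wholly inside 3600–2800 Ma: Paleoarchean (3600–3200), Mesoarchean (3200–2800).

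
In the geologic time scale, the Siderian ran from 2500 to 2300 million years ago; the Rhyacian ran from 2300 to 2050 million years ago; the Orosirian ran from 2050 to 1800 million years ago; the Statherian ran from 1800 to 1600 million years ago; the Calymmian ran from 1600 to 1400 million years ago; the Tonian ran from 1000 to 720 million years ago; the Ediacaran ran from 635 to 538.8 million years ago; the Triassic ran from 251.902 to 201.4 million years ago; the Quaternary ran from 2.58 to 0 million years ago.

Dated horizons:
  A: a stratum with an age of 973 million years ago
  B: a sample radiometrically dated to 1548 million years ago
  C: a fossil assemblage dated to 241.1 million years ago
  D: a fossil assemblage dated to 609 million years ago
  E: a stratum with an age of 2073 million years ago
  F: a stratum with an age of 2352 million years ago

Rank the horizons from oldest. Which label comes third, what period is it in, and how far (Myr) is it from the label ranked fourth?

B, in the Calymmian; 575 million years to A

Sorted oldest-first by Ma: F (2352), E (2073), B (1548), A (973), D (609), C (241.1).
The third oldest is B at 1548 Ma, which lies in 1600–1400 Ma: the Calymmian.
The fourth oldest is A at 973 Ma; separation = |1548 − 973| = 575 Myr.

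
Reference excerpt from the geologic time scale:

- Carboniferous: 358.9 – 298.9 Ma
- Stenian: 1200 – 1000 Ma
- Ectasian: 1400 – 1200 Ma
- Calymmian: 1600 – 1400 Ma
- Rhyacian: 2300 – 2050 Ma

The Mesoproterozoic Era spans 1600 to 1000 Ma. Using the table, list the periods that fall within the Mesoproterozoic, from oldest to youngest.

Periods with both bounds inside 1600–1000 Ma: Calymmian (1600–1400), Ectasian (1400–1200), Stenian (1200–1000).

Calymmian, Ectasian, Stenian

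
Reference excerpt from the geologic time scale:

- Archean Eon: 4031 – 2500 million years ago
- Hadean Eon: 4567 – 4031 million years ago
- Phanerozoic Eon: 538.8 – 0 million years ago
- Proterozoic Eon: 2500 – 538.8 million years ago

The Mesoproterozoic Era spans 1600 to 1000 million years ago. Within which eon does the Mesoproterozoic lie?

Proterozoic

The Mesoproterozoic (1600–1000 Ma) lies entirely within 2500–538.8 Ma, the Proterozoic Eon.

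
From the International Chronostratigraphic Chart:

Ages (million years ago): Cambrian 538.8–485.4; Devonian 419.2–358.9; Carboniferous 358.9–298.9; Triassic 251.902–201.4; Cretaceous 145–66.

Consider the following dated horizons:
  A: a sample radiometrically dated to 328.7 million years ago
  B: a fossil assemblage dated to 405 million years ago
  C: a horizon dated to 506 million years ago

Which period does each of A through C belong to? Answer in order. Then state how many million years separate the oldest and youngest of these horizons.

A — Carboniferous; B — Devonian; C — Cambrian; span 177.3 million years

A: 328.7 Ma lies in 358.9–298.9 Ma, so Carboniferous.
B: 405 Ma lies in 419.2–358.9 Ma, so Devonian.
C: 506 Ma lies in 538.8–485.4 Ma, so Cambrian.
Oldest = 506 Ma, youngest = 328.7 Ma → span 177.3 Myr.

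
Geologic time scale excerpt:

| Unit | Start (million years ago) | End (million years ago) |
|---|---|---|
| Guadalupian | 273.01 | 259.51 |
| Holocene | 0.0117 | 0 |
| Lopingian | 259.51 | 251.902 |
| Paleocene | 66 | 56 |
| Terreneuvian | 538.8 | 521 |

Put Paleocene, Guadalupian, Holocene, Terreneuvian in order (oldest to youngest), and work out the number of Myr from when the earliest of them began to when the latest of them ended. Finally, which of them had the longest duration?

Terreneuvian → Guadalupian → Paleocene → Holocene; total span 538.8 Myr; longest is Terreneuvian

From the excerpt: Paleocene 66–56; Guadalupian 273.01–259.51; Holocene 0.0117–0; Terreneuvian 538.8–521 (Ma).
Larger Ma is earlier, so the oldest is Terreneuvian and the youngest is Holocene; oldest to youngest: Terreneuvian, Guadalupian, Paleocene, Holocene.
Oldest start 538.8 minus youngest end 0 gives 538.8 Myr overall.
Individual lengths (start − end): Holocene 0.0117; Paleocene 10; Guadalupian 13.5; Terreneuvian 17.8. The largest is Terreneuvian at 17.8 Myr.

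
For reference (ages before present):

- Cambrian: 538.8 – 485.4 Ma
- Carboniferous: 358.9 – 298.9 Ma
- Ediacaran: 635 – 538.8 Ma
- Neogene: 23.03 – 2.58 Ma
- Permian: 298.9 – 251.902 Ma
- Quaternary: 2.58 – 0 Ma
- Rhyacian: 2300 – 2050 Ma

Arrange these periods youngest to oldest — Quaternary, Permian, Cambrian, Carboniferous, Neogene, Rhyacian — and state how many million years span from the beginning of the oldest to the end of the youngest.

Quaternary, Neogene, Permian, Carboniferous, Cambrian, Rhyacian; total span 2300 Myr

From the excerpt: Quaternary 2.58–0; Permian 298.9–251.902; Cambrian 538.8–485.4; Carboniferous 358.9–298.9; Neogene 23.03–2.58; Rhyacian 2300–2050 (Ma).
Larger Ma is earlier, so the oldest is Rhyacian and the youngest is Quaternary; youngest to oldest: Quaternary, Neogene, Permian, Carboniferous, Cambrian, Rhyacian.
Oldest start 2300 minus youngest end 0 gives 2300 Myr overall.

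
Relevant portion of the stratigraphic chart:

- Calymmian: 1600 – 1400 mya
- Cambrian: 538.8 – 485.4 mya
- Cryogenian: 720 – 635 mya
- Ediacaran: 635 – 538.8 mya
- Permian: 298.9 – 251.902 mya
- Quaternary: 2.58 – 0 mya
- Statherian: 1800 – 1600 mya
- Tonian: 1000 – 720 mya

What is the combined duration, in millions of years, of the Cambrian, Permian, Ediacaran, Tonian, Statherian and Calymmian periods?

Duration is start − end for each: (538.8 − 485.4) + (298.9 − 251.902) + (635 − 538.8) + (1000 − 720) + (1800 − 1600) + (1600 − 1400).
That is 53.4 + 46.998 + 96.2 + 280 + 200 + 200, which totals 876.598 million years.

876.598 million years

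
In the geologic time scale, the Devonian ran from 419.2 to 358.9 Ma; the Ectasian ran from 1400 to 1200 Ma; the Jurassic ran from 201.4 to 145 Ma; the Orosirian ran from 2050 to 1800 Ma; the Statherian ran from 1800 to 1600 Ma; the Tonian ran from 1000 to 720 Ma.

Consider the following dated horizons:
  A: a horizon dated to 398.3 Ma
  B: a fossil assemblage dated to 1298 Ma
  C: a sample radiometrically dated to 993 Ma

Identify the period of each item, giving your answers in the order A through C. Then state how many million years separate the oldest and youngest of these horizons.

A: 398.3 Ma lies in 419.2–358.9 Ma, so Devonian.
B: 1298 Ma lies in 1400–1200 Ma, so Ectasian.
C: 993 Ma lies in 1000–720 Ma, so Tonian.
Oldest = 1298 Ma, youngest = 398.3 Ma → span 899.7 Myr.

A — Devonian; B — Ectasian; C — Tonian; span 899.7 million years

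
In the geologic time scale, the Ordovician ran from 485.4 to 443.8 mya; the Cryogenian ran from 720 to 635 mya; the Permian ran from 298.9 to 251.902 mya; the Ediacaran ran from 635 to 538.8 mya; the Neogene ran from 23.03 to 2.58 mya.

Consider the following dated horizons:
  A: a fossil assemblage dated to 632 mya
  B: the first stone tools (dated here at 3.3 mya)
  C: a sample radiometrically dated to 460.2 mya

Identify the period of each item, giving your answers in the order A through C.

A: 632 Ma lies in 635–538.8 Ma, so Ediacaran.
B: 3.3 Ma lies in 23.03–2.58 Ma, so Neogene.
C: 460.2 Ma lies in 485.4–443.8 Ma, so Ordovician.

A — Ediacaran; B — Neogene; C — Ordovician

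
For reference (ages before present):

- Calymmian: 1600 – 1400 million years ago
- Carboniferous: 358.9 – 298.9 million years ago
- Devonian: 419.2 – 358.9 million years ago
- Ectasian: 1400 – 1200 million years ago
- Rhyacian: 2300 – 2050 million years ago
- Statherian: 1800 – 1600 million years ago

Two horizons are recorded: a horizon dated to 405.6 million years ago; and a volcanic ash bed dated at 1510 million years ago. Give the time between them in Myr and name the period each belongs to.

Elapsed time: 1510 − 405.6 = 1104.4 Myr.
405.6 Ma lies within 419.2–358.9 Ma: Devonian.
1510 Ma lies within 1600–1400 Ma: Calymmian.

1104.4 million years apart; the first in the Devonian, the second in the Calymmian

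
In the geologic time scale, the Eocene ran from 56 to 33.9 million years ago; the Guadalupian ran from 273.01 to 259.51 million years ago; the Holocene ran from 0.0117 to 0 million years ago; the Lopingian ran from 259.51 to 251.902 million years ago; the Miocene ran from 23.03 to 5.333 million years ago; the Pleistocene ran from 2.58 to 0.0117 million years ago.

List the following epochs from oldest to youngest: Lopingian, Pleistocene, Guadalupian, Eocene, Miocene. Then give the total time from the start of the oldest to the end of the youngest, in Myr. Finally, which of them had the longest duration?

From the excerpt: Lopingian 259.51–251.902; Pleistocene 2.58–0.0117; Guadalupian 273.01–259.51; Eocene 56–33.9; Miocene 23.03–5.333 (Ma).
Larger Ma is earlier, so the oldest is Guadalupian and the youngest is Pleistocene; oldest to youngest: Guadalupian, Lopingian, Eocene, Miocene, Pleistocene.
Oldest start 273.01 minus youngest end 0.0117 gives 272.9983 Myr overall.
Individual lengths (start − end): Lopingian 7.608; Pleistocene 2.5683; Eocene 22.1; Miocene 17.697; Guadalupian 13.5. The largest is Eocene at 22.1 Myr.

Guadalupian → Lopingian → Eocene → Miocene → Pleistocene; total span 272.9983 Myr; longest is Eocene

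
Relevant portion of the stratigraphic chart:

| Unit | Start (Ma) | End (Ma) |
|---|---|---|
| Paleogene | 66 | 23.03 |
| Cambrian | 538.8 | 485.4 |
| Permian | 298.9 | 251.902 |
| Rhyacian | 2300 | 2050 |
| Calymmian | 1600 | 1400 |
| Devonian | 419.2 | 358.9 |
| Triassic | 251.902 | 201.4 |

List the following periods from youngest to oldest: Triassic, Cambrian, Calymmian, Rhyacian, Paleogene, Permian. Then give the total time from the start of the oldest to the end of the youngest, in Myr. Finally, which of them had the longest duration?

Start ages (Ma): Rhyacian 2300, Calymmian 1600, Cambrian 538.8, Permian 298.9, Triassic 251.902, Paleogene 66.
Ordered youngest to oldest: Paleogene, Triassic, Permian, Cambrian, Calymmian, Rhyacian.
Span = 2300 − 23.03 = 2276.97 Myr.
Durations: Rhyacian 250, Calymmian 200, Cambrian 53.4, Permian 46.998, Triassic 50.502, Paleogene 42.97 → longest is Rhyacian (250 Myr).

Paleogene → Triassic → Permian → Cambrian → Calymmian → Rhyacian; total span 2276.97 Myr; longest is Rhyacian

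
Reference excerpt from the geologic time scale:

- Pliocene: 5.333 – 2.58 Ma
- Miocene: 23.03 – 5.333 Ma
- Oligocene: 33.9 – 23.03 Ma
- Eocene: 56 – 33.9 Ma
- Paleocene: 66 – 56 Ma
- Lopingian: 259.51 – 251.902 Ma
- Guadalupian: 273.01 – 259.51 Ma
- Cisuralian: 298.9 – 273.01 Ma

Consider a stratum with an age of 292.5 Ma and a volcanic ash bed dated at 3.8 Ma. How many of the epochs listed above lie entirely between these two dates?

The older date is 292.5 Ma and the younger is 3.8 Ma.
Epochs with start < 292.5 and end > 3.8 Ma: Guadalupian (273.01–259.51), Lopingian (259.51–251.902), Paleocene (66–56), Eocene (56–33.9), Oligocene (33.9–23.03), Miocene (23.03–5.333).
That is 6 complete epochs.

6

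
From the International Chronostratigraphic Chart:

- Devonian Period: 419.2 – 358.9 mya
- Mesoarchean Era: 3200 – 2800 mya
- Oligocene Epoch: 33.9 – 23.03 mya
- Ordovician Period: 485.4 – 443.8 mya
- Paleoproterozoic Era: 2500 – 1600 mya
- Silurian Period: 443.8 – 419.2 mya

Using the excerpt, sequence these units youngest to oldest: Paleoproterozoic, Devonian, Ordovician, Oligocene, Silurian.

The oldest of these is Paleoproterozoic (starts 2500 Ma) and the youngest is Oligocene (ends 23.03 Ma).
In between, by decreasing start age: Ordovician (485.4), Silurian (443.8), Devonian (419.2).
Listing youngest first means reversing that sequence.

Oligocene, Devonian, Silurian, Ordovician, Paleoproterozoic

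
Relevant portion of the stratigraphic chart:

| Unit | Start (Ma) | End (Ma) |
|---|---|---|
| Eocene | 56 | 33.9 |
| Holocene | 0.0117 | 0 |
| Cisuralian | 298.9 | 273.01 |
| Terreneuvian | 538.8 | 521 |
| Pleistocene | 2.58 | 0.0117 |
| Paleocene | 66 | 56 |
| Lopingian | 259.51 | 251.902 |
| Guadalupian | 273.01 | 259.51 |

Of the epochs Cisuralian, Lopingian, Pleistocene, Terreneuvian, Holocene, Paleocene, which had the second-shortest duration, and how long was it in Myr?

Durations: Cisuralian 25.89; Lopingian 7.608; Pleistocene 2.5683; Terreneuvian 17.8; Holocene 0.0117; Paleocene 10 Myr.
Sorted shortest-first: Holocene (0.0117), Pleistocene (2.5683), Lopingian (7.608), Paleocene (10), Terreneuvian (17.8), Cisuralian (25.89).
The second shortest is Pleistocene at 2.5683 Myr.

Pleistocene, 2.5683 million years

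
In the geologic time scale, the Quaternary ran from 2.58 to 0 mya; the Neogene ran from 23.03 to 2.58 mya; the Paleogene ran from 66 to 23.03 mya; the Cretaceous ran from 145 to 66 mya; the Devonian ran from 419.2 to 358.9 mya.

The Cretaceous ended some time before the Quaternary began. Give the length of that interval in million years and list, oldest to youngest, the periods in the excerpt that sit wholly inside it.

End of Cretaceous = 66 Ma; start of Quaternary = 2.58 Ma.
Gap = 66 − 2.58 = 63.42 Myr.
Periods wholly inside 66–2.58 Ma: Paleogene (66–23.03), Neogene (23.03–2.58).

63.42 million years; Paleogene, Neogene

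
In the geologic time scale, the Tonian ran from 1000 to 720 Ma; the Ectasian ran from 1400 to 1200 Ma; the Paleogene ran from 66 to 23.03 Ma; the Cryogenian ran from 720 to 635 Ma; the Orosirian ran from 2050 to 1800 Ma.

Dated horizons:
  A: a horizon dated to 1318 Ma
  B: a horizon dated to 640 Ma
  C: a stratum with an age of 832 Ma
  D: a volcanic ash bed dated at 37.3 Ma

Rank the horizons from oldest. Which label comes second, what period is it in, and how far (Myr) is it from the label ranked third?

Sorted oldest-first by Ma: A (1318), C (832), B (640), D (37.3).
The second oldest is C at 832 Ma, which lies in 1000–720 Ma: the Tonian.
The third oldest is B at 640 Ma; separation = |832 − 640| = 192 Myr.

C, in the Tonian; 192 million years to B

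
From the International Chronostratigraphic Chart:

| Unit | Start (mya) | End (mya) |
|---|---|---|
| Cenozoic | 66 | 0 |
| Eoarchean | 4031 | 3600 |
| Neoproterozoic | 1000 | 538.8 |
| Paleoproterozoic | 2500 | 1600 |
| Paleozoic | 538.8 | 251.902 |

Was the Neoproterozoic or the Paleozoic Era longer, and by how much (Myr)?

Neoproterozoic: 1000 − 538.8 = 461.2 Myr.
Paleozoic: 538.8 − 251.902 = 286.898 Myr.
Difference: 461.2 − 286.898 = 174.302 Myr, so the Neoproterozoic was longer.

Neoproterozoic, by 174.302 million years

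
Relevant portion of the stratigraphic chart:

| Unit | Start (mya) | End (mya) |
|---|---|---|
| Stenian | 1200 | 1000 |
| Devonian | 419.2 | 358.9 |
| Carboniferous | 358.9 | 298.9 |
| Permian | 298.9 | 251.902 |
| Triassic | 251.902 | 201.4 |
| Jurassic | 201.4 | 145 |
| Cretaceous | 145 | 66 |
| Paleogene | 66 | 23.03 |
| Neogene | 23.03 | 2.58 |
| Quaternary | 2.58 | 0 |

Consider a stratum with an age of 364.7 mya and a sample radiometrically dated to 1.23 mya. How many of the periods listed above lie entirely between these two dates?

364.7 Ma sits inside the Devonian (419.2–358.9) and 1.23 Ma inside the Quaternary (2.58–0); neither of those is wholly between the two dates.
The listed periods lying completely between them are Carboniferous, Permian, Triassic, Jurassic, Cretaceous, Paleogene, Neogene — 7 in all.

7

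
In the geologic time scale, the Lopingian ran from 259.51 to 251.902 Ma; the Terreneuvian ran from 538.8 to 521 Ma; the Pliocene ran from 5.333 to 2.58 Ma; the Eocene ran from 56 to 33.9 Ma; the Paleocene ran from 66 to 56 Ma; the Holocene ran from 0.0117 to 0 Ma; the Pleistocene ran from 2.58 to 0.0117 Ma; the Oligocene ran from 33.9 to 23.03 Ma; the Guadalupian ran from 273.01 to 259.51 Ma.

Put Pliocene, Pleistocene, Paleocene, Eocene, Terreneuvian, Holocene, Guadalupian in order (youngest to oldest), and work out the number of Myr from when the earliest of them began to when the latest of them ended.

Holocene → Pleistocene → Pliocene → Eocene → Paleocene → Guadalupian → Terreneuvian; total span 538.8 Myr

Start ages (Ma): Terreneuvian 538.8, Guadalupian 273.01, Paleocene 66, Eocene 56, Pliocene 5.333, Pleistocene 2.58, Holocene 0.0117.
Ordered youngest to oldest: Holocene, Pleistocene, Pliocene, Eocene, Paleocene, Guadalupian, Terreneuvian.
Span = 538.8 − 0 = 538.8 Myr.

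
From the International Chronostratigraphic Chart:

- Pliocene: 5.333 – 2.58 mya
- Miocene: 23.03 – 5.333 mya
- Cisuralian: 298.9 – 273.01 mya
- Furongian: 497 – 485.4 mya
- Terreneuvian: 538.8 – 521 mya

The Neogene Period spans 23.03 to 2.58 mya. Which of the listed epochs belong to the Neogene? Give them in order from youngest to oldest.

Pliocene, Miocene

Epochs with both bounds inside 23.03–2.58 Ma: Pliocene (5.333–2.58), Miocene (23.03–5.333).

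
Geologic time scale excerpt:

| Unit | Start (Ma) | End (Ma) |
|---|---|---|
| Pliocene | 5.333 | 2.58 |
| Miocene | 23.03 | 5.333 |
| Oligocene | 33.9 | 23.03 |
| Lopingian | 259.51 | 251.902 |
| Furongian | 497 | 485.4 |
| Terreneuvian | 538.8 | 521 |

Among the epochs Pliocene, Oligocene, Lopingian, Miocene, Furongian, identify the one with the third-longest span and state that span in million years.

Durations: Pliocene 2.753; Oligocene 10.87; Lopingian 7.608; Miocene 17.697; Furongian 11.6 Myr.
Sorted longest-first: Miocene (17.697), Furongian (11.6), Oligocene (10.87), Lopingian (7.608), Pliocene (2.753).
The third longest is Oligocene at 10.87 Myr.

Oligocene, 10.87 million years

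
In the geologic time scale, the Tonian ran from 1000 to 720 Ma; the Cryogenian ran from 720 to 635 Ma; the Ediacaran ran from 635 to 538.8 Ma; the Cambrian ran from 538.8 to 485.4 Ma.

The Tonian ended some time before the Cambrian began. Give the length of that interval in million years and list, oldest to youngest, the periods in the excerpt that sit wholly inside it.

181.2 million years; Cryogenian, Ediacaran

The Tonian closes at 720 Ma and the Cambrian opens at 538.8 Ma, so the interval is 720 − 538.8 = 181.2 Myr.
A period fits inside if it starts at or after 720 Ma and ends at or before 538.8 Ma; oldest first that gives Cryogenian, Ediacaran.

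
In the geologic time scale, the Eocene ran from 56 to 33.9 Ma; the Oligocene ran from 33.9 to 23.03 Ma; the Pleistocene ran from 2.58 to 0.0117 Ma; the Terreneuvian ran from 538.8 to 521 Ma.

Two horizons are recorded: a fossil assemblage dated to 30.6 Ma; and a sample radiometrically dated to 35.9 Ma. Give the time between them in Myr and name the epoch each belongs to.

5.3 million years apart; the first in the Oligocene, the second in the Eocene

Elapsed time: 35.9 − 30.6 = 5.3 Myr.
30.6 Ma lies within 33.9–23.03 Ma: Oligocene.
35.9 Ma lies within 56–33.9 Ma: Eocene.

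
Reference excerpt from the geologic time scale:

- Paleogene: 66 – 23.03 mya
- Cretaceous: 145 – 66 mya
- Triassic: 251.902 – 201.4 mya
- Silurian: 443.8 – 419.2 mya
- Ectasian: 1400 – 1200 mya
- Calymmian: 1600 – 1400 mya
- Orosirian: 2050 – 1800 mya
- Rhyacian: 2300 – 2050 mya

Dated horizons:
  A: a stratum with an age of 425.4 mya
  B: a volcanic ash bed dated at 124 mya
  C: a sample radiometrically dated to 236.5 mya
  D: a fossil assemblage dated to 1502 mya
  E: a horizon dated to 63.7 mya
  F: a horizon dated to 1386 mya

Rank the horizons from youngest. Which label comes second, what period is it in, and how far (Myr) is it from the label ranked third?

B, in the Cretaceous; 112.5 million years to C

Smaller Ma means younger, so youngest first: E 63.7 < B 124 < C 236.5 < A 425.4 < F 1386 < D 1502.
Counting 2 along gives B (124 Ma); the excerpt puts that inside the Cretaceous, 145–66 Ma.
Next in line is C (236.5 Ma), and 236.5 − 124 = 112.5 Myr.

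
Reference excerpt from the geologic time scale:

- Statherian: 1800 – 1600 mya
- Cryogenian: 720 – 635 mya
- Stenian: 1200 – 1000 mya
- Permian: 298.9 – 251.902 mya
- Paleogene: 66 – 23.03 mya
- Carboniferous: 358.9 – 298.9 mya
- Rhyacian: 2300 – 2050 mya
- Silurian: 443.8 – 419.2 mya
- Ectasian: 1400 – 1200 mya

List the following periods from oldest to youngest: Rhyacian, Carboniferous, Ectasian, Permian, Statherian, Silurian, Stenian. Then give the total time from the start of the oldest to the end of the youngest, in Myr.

From the excerpt: Rhyacian 2300–2050; Carboniferous 358.9–298.9; Ectasian 1400–1200; Permian 298.9–251.902; Statherian 1800–1600; Silurian 443.8–419.2; Stenian 1200–1000 (Ma).
Larger Ma is earlier, so the oldest is Rhyacian and the youngest is Permian; oldest to youngest: Rhyacian, Statherian, Ectasian, Stenian, Silurian, Carboniferous, Permian.
Oldest start 2300 minus youngest end 251.902 gives 2048.098 Myr overall.

Rhyacian, Statherian, Ectasian, Stenian, Silurian, Carboniferous, Permian; total span 2048.098 Myr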